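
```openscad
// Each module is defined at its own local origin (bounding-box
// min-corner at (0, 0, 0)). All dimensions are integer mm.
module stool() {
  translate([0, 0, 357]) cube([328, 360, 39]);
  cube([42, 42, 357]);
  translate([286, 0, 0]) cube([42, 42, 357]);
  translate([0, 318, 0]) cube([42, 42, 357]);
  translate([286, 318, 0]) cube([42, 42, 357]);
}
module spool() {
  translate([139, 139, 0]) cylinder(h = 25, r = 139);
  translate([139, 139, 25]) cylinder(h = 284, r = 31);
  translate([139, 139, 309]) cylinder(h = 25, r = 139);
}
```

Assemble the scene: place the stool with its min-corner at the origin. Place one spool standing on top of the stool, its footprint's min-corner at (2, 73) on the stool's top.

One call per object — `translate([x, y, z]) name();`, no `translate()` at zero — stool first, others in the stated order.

stool();
translate([2, 73, 396]) spool();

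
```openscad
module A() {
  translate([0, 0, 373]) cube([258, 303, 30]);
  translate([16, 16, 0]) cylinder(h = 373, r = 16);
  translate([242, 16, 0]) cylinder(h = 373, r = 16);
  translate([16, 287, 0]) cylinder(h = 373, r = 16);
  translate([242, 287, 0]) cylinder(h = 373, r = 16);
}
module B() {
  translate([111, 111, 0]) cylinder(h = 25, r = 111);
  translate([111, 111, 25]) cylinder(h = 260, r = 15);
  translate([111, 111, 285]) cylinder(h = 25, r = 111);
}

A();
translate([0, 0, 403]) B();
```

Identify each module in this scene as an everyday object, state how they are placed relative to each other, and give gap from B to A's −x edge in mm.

A is a stool. B is a spool. The spool is on top of the stool. The gap from the spool to the stool's −x edge is 0 mm.

The spool's min-x is at 0; the stool's min-x is 0; gap = 0 mm.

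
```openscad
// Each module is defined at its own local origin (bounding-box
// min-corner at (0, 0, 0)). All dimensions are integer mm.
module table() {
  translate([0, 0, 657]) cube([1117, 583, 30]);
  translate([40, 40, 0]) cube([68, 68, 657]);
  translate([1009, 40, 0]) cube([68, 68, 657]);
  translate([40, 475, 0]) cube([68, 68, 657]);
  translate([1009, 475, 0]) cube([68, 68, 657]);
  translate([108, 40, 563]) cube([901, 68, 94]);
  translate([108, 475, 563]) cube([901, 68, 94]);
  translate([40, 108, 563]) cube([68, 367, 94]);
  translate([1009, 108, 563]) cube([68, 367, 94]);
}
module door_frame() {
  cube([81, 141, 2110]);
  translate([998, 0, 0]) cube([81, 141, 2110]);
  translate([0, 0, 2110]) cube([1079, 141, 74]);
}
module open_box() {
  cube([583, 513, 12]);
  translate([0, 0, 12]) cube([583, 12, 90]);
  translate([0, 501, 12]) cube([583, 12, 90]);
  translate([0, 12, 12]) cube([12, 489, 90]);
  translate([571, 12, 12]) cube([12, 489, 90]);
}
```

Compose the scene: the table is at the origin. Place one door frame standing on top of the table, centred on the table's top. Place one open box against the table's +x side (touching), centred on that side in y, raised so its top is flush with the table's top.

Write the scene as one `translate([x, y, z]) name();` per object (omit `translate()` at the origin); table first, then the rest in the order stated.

table();
translate([19, 221, 687]) door_frame();
translate([1117, 35, 585]) open_box();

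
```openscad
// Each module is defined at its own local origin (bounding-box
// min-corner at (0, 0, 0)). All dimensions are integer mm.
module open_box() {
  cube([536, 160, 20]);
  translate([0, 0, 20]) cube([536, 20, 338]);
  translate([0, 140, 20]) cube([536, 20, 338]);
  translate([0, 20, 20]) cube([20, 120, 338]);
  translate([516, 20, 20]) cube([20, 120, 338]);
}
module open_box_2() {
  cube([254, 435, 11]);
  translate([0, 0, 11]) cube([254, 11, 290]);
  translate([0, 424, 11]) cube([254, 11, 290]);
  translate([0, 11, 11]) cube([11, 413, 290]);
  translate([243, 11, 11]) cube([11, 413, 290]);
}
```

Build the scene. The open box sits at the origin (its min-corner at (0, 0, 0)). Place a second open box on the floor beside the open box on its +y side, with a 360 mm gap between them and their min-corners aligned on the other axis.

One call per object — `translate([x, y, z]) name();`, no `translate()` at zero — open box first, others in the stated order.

open_box();
translate([0, 520, 0]) open_box_2();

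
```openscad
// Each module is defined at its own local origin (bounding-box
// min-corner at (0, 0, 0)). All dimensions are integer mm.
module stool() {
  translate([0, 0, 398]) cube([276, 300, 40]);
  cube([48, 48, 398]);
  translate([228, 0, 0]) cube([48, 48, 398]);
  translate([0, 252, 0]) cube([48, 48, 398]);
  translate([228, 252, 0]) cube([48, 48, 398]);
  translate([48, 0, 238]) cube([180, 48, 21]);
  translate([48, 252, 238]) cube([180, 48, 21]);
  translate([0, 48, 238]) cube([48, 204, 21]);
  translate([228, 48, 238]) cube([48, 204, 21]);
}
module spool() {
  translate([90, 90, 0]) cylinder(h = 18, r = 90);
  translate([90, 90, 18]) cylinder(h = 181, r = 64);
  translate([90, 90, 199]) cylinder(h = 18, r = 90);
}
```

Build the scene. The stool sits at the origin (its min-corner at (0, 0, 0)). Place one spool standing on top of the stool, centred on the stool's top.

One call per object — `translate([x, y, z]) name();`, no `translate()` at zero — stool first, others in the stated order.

stool();
translate([48, 60, 438]) spool();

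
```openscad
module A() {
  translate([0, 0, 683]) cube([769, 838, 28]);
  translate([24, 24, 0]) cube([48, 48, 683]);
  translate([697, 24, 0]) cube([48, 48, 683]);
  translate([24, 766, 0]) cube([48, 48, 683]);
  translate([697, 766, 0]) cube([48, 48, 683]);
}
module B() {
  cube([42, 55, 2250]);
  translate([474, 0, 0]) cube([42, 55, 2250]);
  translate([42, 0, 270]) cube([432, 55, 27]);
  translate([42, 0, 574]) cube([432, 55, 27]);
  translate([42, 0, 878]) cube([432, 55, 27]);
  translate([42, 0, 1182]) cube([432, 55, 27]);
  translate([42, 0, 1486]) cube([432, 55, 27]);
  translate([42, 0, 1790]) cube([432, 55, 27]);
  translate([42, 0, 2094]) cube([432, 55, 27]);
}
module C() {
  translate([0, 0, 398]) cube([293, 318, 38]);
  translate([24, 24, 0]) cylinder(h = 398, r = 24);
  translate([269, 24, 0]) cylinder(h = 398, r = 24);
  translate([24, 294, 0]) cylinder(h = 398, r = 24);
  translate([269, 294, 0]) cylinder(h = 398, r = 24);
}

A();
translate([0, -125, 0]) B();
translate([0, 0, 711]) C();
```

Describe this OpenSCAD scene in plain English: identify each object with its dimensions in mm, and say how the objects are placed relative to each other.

A is a table with a 769×838 mm rectangular top, 28 mm thick, top surface at z = 711 mm, supported by four 48×48 mm square legs, each inset 24 mm from the nearest pair of top edges, running from the floor.

B is a wooden ladder with two side rails of 42×55 mm section and 2250 mm height, set 516 mm apart overall. Between them run 7 rectangular rungs (55 mm deep, 27 mm thick), front faces flush with the rails' −y face. The bottom of the first rung is 270 mm above the floor and each subsequent rung is 304 mm higher than the one below.

C is a simple wooden stool: a rectangular seat 293 mm (x) by 318 mm (y), 38 mm thick, top face at z = 436 mm, on four round legs, each 48 mm in diameter. The legs rest on z = 0, each leg's axis is inset half a diameter from the nearest pair of seat edges (so the leg's bounding box is flush with the corner).

The ladder is on the floor beside the table on its −y side. The stool is on top of the table.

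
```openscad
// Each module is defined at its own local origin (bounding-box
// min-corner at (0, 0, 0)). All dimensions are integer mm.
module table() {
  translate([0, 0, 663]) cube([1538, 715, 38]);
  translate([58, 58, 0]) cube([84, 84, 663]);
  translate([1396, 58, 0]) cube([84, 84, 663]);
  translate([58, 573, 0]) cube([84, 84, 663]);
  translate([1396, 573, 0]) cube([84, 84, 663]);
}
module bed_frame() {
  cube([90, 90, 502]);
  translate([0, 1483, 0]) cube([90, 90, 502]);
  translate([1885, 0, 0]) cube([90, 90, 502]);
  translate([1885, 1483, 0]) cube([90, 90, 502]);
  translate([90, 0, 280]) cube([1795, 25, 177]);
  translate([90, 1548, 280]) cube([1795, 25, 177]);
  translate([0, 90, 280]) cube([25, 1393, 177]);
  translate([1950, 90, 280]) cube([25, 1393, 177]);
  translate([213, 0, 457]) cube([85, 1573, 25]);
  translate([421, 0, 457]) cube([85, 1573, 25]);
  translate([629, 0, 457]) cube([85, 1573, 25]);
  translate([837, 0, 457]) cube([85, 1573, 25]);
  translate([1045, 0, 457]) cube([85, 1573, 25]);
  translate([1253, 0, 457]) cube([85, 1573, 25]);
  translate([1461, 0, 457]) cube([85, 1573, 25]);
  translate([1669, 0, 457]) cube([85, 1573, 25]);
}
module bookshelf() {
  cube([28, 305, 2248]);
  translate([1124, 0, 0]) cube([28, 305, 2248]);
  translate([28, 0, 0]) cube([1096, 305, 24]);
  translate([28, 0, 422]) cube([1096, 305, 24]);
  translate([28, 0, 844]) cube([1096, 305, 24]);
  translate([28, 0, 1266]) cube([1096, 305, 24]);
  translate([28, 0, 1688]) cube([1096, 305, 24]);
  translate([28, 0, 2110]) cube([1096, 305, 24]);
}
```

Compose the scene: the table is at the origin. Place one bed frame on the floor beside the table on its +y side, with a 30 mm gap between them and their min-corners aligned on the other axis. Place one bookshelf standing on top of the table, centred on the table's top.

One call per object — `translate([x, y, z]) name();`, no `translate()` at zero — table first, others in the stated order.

table();
translate([0, 745, 0]) bed_frame();
translate([193, 205, 701]) bookshelf();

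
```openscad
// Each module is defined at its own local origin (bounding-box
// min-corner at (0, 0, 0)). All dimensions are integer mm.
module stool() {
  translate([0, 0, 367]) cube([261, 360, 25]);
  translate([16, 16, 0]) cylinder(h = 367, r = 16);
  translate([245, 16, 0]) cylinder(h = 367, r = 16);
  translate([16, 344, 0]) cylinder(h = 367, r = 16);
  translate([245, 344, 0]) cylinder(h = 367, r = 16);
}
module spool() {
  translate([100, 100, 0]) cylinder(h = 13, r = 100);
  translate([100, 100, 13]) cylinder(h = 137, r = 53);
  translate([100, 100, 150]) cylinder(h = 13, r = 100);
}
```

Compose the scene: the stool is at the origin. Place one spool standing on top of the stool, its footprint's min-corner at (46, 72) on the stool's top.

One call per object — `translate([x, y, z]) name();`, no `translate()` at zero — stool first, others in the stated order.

stool();
translate([46, 72, 392]) spool();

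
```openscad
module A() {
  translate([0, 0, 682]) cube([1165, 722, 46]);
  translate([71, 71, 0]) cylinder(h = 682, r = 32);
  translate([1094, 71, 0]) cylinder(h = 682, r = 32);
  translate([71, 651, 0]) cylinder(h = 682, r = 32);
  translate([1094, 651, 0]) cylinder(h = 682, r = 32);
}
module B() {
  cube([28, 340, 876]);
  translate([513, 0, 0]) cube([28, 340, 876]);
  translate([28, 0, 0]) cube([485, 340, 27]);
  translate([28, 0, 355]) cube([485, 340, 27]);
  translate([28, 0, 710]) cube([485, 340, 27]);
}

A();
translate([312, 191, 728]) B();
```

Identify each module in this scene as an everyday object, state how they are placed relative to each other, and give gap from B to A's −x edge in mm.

The bookshelf's min-x is at 312; the table's min-x is 0; gap = 312 mm.

A is a table. B is a bookshelf. The bookshelf is on top of the table, centred. The gap from the bookshelf to the table's −x edge is 312 mm.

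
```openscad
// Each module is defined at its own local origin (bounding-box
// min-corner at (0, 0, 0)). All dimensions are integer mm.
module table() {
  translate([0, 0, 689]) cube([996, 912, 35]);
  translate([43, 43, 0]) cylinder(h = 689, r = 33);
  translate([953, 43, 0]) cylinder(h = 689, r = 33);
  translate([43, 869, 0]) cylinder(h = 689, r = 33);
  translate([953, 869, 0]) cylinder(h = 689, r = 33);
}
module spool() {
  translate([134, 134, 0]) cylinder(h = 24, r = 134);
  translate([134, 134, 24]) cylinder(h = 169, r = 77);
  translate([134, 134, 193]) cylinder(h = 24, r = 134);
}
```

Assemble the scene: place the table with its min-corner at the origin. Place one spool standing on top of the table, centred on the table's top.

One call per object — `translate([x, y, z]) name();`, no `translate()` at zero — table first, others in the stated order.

table();
translate([364, 322, 724]) spool();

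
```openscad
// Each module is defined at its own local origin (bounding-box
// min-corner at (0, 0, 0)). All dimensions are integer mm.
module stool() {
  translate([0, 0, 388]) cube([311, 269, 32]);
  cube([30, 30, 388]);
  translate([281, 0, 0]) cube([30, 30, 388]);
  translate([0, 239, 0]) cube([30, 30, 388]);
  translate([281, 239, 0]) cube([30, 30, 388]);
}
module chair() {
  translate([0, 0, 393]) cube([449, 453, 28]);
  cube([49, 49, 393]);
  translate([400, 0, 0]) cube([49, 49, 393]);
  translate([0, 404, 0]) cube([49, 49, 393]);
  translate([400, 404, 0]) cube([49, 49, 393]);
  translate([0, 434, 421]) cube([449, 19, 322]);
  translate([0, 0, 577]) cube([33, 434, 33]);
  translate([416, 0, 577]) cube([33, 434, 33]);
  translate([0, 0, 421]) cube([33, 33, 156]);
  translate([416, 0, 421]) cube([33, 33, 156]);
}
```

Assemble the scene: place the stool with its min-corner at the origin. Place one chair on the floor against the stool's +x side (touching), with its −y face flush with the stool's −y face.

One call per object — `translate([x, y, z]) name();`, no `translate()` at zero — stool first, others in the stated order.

stool();
translate([311, 0, 0]) chair();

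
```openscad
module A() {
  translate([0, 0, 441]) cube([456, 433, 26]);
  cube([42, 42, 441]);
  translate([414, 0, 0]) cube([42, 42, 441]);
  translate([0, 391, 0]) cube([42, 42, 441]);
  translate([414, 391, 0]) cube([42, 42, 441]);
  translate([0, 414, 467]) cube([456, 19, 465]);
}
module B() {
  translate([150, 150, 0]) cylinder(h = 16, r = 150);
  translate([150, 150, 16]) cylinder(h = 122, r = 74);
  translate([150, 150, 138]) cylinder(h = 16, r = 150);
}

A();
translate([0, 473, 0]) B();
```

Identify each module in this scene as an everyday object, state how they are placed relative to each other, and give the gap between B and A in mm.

The spool's nearest face is 40 mm from the chair's +y face.

A is a chair. B is a spool. The spool is on the floor beside the chair on its +y side. The gap between the spool and the chair is 40 mm.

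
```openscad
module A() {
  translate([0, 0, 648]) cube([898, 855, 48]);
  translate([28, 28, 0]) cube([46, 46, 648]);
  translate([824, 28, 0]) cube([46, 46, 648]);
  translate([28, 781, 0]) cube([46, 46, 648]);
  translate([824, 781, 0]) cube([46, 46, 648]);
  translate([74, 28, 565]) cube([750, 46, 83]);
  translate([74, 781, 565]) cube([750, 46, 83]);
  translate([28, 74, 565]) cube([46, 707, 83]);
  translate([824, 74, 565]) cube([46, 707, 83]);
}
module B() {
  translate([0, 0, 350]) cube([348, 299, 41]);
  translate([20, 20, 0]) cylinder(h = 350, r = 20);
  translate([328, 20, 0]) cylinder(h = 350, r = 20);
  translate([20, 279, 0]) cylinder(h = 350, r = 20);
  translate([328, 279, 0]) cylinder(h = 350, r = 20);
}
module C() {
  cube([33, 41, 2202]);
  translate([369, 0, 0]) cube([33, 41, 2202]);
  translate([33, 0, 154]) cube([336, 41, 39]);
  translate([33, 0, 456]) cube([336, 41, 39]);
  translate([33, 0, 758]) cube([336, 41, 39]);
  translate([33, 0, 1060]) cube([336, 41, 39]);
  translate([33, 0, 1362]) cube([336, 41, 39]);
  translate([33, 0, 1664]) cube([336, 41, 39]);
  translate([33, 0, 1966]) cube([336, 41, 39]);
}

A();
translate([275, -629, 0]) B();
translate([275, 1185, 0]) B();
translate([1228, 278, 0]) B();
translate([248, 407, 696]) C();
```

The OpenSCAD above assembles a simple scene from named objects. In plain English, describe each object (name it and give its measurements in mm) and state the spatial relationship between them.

A is a rectangular dining table. The top is 898×855×48 mm with its upper surface at z = 696 mm. It stands on four 46×46 mm square legs, each inset 28 mm from the nearest pair of top edges, running from the floor to the underside of the top. Four apron rails, 46 mm thick and 83 mm tall, run between adjacent legs with their top edges flush with the underside of the top and their outer faces flush with the legs' outer faces.

B is a simple wooden stool: a rectangular seat 348 mm (x) by 299 mm (y), 41 mm thick, top face at z = 391 mm, on four round legs, each 40 mm in diameter. The legs rest on z = 0, each leg's axis is inset half a diameter from the nearest pair of seat edges (so the leg's bounding box is flush with the corner).

C is a straight ladder. Two 33×41 mm vertical rails, 2202 mm tall, stand 402 mm apart (outside-to-outside) with their front faces coplanar on the −y side. 7 rungs, each 41 mm deep and 39 mm tall, span between the inner faces of the rails, front faces flush with the rails. The lowest rung's underside is at z = 154 mm and rungs are spaced 302 mm apart (underside to underside).

Three stools sit around the table at the −y, +y, +x sides. The ladder is on top of the table, centred.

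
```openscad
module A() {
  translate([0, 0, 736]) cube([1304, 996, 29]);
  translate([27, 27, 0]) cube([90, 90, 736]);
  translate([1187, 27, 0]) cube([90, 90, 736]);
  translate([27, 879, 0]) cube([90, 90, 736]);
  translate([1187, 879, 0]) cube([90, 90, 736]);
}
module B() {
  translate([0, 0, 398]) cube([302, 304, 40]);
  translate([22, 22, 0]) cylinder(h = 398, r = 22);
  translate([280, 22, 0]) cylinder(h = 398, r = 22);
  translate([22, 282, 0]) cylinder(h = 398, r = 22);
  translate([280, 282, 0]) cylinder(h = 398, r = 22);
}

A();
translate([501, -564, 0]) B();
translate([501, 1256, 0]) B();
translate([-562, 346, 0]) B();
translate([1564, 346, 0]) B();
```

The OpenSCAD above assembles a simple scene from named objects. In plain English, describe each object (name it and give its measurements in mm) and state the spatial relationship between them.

A is a rectangular dining table. The top is 1304×996×29 mm with its upper surface at z = 765 mm. It stands on four 90×90 mm square legs, each inset 27 mm from the nearest pair of top edges, running from the floor to the underside of the top.

B is a four-legged stool. The seat is a 302×304×40 mm slab whose top surface is at z = 438 mm; four round legs, each 44 mm in diameter, run from the floor (z = 0) to the underside of the seat, each leg's axis is inset half a diameter from the nearest pair of seat edges (so the leg's bounding box is flush with the corner).

Four stools sit around the table at the −y, +y, −x, +x sides.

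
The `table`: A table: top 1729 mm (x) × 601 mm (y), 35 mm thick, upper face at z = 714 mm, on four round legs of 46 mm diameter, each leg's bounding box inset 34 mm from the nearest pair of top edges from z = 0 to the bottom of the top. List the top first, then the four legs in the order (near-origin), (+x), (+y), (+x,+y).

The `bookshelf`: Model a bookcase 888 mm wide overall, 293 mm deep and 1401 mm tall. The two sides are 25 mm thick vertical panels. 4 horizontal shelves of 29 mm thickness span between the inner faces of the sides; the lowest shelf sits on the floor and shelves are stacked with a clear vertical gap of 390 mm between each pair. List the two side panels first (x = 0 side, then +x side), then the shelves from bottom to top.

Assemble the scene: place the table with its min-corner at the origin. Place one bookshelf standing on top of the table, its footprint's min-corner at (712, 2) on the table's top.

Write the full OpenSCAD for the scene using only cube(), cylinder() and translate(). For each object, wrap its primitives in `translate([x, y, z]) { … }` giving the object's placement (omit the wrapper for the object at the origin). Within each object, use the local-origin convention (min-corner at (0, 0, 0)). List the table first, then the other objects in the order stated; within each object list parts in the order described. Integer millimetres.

translate([0, 0, 679]) cube([1729, 601, 35]);
translate([57, 57, 0]) cylinder(h = 679, r = 23);
translate([1672, 57, 0]) cylinder(h = 679, r = 23);
translate([57, 544, 0]) cylinder(h = 679, r = 23);
translate([1672, 544, 0]) cylinder(h = 679, r = 23);
translate([712, 2, 714]) {
  cube([25, 293, 1401]);
  translate([863, 0, 0]) cube([25, 293, 1401]);
  translate([25, 0, 0]) cube([838, 293, 29]);
  translate([25, 0, 419]) cube([838, 293, 29]);
  translate([25, 0, 838]) cube([838, 293, 29]);
  translate([25, 0, 1257]) cube([838, 293, 29]);
}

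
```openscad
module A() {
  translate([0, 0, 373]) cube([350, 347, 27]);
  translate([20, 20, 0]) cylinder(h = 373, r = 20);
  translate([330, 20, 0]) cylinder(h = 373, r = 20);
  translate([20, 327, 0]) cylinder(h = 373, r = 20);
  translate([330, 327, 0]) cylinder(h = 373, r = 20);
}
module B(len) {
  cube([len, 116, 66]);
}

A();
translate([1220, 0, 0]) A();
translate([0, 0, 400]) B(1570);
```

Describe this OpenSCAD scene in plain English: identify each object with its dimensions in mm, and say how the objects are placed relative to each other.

A is a four-legged stool. The seat is 350×347 mm, 27 mm thick, top at z = 400 mm. It stands on four round legs, each 40 mm in diameter, from z = 0 to the seat underside, each leg's axis is inset half a diameter from the nearest pair of seat edges (so the leg's bounding box is flush with the corner).

B is a rectangular beam 1570 mm long (x), 116 mm deep (y), 66 mm thick (z).

The beam spans the tops of two stools placed 870 mm apart, resting at z = 400 mm.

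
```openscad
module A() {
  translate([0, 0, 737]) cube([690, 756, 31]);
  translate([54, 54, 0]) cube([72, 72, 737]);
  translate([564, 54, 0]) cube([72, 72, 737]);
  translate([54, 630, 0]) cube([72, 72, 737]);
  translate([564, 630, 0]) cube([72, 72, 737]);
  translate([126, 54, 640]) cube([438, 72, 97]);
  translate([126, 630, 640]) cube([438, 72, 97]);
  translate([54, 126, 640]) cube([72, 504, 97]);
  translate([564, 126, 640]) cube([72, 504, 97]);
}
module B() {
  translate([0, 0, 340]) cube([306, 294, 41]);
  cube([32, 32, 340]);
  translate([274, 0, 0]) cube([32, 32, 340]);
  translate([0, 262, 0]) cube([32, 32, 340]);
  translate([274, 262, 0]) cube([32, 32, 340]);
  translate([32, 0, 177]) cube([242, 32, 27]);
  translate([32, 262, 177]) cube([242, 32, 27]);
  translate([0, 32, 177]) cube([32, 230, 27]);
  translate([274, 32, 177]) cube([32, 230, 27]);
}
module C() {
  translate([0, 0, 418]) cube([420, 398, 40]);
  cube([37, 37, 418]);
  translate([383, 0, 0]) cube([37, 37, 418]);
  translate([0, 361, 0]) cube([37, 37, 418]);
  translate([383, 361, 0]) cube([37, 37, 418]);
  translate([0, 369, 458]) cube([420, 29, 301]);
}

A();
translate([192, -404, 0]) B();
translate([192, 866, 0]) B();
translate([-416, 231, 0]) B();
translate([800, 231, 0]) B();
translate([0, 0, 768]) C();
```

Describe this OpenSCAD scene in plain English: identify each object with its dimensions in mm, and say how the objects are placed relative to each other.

A is a table: top 690 mm (x) × 756 mm (y), 31 mm thick, upper face at z = 768 mm, on four 72×72 mm square legs, each inset 54 mm from the nearest pair of top edges, running from z = 0 to the bottom of the top. Four apron rails, 72 mm thick and 97 mm tall, run between adjacent legs with their top edges flush with the underside of the top and their outer faces flush with the legs' outer faces.

B is a four-legged stool. The seat is 306×294 mm, 41 mm thick, top at z = 381 mm. It stands on four square legs, each 32×32 mm in cross-section, from z = 0 to the seat underside, each flush with a corner of the seat. Four stretchers, 32 mm wide and 27 mm tall, connect adjacent legs with their undersides at z = 177 mm, each running between the inner faces of the legs it joins and aligned with the legs' outer faces on the other axis.

C is a chair. The seat is a 420×398×40 mm slab with its top at z = 458 mm, on four 37×37 mm corner legs (flush with the seat edges, standing on z = 0). A flat backrest 29 mm thick, 301 mm tall, spans the full seat width and rises from the seat top along its +y edge, rear face flush with the rear of the seat.

Four stools sit around the table at the −y, +y, −x, +x sides. The chair is on top of the table.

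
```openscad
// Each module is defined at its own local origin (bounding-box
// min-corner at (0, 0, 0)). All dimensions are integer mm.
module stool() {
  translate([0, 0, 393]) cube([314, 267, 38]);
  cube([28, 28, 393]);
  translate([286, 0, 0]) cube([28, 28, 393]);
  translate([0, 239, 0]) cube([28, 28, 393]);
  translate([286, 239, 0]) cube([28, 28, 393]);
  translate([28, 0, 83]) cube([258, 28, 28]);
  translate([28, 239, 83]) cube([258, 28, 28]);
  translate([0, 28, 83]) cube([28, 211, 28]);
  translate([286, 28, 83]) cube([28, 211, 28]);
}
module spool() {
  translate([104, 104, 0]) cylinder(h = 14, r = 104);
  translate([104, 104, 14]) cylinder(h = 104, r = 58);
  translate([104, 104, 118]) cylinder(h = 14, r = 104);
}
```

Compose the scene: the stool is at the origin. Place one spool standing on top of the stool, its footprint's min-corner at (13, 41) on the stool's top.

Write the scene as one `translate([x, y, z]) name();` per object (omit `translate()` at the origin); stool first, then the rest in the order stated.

stool();
translate([13, 41, 431]) spool();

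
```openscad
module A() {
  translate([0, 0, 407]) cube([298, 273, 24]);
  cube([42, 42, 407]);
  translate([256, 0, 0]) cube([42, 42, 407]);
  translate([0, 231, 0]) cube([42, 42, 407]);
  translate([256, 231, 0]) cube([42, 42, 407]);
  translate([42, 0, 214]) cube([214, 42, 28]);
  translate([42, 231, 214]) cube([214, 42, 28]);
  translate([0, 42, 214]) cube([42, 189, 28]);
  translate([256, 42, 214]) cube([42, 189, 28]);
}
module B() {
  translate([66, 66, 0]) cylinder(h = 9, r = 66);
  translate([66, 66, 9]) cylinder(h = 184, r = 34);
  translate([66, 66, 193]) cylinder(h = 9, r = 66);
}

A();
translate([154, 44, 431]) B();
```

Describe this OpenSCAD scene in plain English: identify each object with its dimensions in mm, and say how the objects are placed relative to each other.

A is a four-legged stool. The seat is 298×273 mm, 24 mm thick, top at z = 431 mm. It stands on four square legs, each 42×42 mm in cross-section, from z = 0 to the seat underside, each flush with a corner of the seat. Four stretchers, 42 mm wide and 28 mm tall, connect adjacent legs with their undersides at z = 214 mm, each running between the inner faces of the legs it joins and aligned with the legs' outer faces on the other axis.

B is a spool: two coaxial disc flanges of radius 66 mm and thickness 9 mm, joined by a core cylinder of radius 34 mm and height 184 mm. The lower flange rests on z = 0 and the three cylinders share a vertical axis.

The spool is on top of the stool.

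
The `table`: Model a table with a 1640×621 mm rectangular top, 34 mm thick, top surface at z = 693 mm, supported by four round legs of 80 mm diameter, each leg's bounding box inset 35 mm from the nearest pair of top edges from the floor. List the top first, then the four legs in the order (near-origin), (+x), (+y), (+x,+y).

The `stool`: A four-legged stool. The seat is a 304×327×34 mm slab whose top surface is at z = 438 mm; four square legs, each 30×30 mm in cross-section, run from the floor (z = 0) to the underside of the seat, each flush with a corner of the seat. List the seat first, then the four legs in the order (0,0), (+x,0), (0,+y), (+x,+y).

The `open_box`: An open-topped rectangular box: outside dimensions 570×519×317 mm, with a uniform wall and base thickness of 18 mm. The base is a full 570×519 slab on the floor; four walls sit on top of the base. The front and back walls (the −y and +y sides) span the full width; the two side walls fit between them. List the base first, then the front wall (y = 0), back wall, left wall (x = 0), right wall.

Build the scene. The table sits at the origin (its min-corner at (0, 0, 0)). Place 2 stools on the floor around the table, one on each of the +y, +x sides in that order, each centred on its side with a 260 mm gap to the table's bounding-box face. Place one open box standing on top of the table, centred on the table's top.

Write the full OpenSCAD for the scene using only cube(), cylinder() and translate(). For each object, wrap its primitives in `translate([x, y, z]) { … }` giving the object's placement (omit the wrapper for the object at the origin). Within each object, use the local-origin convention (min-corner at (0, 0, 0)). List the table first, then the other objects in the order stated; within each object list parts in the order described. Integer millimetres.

translate([0, 0, 659]) cube([1640, 621, 34]);
translate([75, 75, 0]) cylinder(h = 659, r = 40);
translate([1565, 75, 0]) cylinder(h = 659, r = 40);
translate([75, 546, 0]) cylinder(h = 659, r = 40);
translate([1565, 546, 0]) cylinder(h = 659, r = 40);
translate([668, 881, 0]) {
  translate([0, 0, 404]) cube([304, 327, 34]);
  cube([30, 30, 404]);
  translate([274, 0, 0]) cube([30, 30, 404]);
  translate([0, 297, 0]) cube([30, 30, 404]);
  translate([274, 297, 0]) cube([30, 30, 404]);
}
translate([1900, 147, 0]) {
  translate([0, 0, 404]) cube([304, 327, 34]);
  cube([30, 30, 404]);
  translate([274, 0, 0]) cube([30, 30, 404]);
  translate([0, 297, 0]) cube([30, 30, 404]);
  translate([274, 297, 0]) cube([30, 30, 404]);
}
translate([535, 51, 693]) {
  cube([570, 519, 18]);
  translate([0, 0, 18]) cube([570, 18, 299]);
  translate([0, 501, 18]) cube([570, 18, 299]);
  translate([0, 18, 18]) cube([18, 483, 299]);
  translate([552, 18, 18]) cube([18, 483, 299]);
}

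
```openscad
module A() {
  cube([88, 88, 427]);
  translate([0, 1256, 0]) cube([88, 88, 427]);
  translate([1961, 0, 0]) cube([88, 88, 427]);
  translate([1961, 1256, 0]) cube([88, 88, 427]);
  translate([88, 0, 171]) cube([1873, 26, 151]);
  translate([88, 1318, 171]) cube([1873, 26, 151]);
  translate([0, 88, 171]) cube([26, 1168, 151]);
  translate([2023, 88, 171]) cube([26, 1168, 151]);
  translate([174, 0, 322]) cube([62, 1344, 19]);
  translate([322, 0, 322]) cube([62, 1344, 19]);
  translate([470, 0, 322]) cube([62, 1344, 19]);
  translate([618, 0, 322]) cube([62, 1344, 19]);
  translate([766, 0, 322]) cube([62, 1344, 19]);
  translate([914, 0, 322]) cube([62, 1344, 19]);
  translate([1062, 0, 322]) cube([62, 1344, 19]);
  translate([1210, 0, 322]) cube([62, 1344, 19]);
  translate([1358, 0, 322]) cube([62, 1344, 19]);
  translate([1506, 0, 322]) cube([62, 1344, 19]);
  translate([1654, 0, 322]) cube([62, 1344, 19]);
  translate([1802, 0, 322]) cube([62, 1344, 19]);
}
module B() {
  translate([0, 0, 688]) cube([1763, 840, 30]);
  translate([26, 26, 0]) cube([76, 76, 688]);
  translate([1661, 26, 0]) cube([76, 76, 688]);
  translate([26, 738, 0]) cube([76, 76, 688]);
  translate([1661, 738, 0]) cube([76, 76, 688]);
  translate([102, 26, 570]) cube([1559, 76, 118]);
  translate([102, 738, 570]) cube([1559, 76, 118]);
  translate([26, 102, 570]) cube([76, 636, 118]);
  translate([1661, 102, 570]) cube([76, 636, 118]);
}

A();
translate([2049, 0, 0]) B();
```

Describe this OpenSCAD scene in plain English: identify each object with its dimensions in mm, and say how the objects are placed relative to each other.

A is a bed frame 2049 mm long (x) by 1344 mm wide (y). Four 88×88 mm corner posts, 427 mm tall, at the corners of the footprint. Four rails of 26 mm thickness and 151 mm height run between adjacent posts with their undersides at z = 171 mm, their outer faces flush with the outside of the frame (the two x-running rails run between the posts' inner faces; the two y-running rails run between the posts' inner faces). 12 slats, each 62 mm wide (x) and 19 mm thick, lie across the top of the two x-running rails, running the full 1344 mm width of the frame in y; the slats are evenly spaced along x between the inner faces of the end posts with equal gaps (rounded down to the nearest mm) at the −x end and between each pair — any rounding remainder accumulates at the +x end.

B is a table: top 1763 mm (x) × 840 mm (y), 30 mm thick, upper face at z = 718 mm, on four 76×76 mm square legs, each inset 26 mm from the nearest pair of top edges, running from z = 0 to the bottom of the top. Four apron rails, 76 mm thick and 118 mm tall, run between adjacent legs with their top edges flush with the underside of the top and their outer faces flush with the legs' outer faces.

The table is against the bed frame's +x side, with their −y faces flush.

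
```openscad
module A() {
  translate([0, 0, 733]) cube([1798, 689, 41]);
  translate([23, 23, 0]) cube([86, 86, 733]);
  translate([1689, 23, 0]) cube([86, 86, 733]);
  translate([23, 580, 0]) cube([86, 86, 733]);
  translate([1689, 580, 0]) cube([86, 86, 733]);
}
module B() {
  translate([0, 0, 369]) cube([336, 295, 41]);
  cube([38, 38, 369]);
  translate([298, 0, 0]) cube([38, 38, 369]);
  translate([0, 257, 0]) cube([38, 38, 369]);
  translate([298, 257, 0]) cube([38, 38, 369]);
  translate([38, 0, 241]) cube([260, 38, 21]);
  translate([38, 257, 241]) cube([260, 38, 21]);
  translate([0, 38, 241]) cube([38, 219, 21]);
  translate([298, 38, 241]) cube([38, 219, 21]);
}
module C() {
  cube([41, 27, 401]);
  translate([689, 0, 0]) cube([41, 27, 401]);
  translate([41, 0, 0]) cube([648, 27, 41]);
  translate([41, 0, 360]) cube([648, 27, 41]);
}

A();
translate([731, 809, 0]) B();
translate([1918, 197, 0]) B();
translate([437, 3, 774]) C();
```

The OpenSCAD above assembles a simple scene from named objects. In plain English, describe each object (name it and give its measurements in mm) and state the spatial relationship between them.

A is a table: top 1798 mm (x) × 689 mm (y), 41 mm thick, upper face at z = 774 mm, on four 86×86 mm square legs, each inset 23 mm from the nearest pair of top edges, running from z = 0 to the bottom of the top.

B is a four-legged stool. The seat is a 336×295×41 mm slab whose top surface is at z = 410 mm; four square legs, each 38×38 mm in cross-section, run from the floor (z = 0) to the underside of the seat, each flush with a corner of the seat. Four stretchers, 38 mm wide and 21 mm tall, connect adjacent legs with their undersides at z = 241 mm, each running between the inner faces of the legs it joins and aligned with the legs' outer faces on the other axis.

C is a rectangular picture frame lying in the x–z plane (depth along y). The opening is 648 mm wide (x) by 319 mm tall (z), surrounded by a border 41 mm wide on all four sides. The frame is 27 mm deep and is made of two full-height vertical stiles with two horizontal rails fitted between them.

Two stools sit around the table at the +y, +x sides. The picture frame is on top of the table.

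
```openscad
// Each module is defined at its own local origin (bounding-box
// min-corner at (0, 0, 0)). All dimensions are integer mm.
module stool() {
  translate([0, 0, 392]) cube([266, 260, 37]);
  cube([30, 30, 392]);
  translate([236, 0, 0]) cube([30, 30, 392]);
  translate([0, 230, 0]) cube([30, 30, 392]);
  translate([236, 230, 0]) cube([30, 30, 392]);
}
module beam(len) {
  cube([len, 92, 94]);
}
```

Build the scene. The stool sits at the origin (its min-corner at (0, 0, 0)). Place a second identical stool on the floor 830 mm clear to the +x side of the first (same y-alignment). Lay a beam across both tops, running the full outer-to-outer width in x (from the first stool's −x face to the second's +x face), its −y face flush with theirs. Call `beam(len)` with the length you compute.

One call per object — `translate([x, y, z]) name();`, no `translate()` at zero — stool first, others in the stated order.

stool();
translate([1096, 0, 0]) stool();
translate([0, 0, 429]) beam(1362);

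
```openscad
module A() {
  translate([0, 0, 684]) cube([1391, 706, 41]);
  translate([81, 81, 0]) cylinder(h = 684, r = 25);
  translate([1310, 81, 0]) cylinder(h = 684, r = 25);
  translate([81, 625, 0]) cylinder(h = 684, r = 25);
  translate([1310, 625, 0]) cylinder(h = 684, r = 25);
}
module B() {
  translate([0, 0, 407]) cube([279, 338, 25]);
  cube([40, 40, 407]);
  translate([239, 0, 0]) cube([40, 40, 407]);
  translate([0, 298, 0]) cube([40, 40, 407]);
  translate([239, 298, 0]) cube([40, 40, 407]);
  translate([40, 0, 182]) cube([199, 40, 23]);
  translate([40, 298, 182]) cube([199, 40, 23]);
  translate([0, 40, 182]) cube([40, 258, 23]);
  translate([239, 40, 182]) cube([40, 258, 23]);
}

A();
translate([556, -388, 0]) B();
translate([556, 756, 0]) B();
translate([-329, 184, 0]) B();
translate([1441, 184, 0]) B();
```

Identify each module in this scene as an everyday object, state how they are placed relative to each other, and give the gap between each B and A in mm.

A is a table. B is a stool. Four stools sit around the table at the −y, +y, −x, +x sides. The gap between each stool and the table is 50 mm.

Each stool's nearest face is 50 mm from the table's bounding box.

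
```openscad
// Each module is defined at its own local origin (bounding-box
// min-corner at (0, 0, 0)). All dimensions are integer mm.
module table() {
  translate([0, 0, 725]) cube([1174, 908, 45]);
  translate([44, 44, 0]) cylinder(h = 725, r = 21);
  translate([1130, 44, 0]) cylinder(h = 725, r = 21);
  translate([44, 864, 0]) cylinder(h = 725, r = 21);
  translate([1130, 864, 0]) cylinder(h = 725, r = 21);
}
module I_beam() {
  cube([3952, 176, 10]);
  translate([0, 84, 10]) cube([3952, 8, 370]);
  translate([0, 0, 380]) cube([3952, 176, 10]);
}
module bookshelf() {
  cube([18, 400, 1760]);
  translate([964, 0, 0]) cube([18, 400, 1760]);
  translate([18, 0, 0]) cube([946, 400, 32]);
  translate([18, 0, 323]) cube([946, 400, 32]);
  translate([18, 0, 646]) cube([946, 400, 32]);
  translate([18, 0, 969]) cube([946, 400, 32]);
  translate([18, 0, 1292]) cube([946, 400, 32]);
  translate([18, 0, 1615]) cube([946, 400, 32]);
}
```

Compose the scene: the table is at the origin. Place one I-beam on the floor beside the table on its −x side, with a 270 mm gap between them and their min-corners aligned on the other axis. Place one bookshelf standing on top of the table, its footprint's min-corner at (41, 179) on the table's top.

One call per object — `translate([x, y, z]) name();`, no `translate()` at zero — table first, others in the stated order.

table();
translate([-4222, 0, 0]) I_beam();
translate([41, 179, 770]) bookshelf();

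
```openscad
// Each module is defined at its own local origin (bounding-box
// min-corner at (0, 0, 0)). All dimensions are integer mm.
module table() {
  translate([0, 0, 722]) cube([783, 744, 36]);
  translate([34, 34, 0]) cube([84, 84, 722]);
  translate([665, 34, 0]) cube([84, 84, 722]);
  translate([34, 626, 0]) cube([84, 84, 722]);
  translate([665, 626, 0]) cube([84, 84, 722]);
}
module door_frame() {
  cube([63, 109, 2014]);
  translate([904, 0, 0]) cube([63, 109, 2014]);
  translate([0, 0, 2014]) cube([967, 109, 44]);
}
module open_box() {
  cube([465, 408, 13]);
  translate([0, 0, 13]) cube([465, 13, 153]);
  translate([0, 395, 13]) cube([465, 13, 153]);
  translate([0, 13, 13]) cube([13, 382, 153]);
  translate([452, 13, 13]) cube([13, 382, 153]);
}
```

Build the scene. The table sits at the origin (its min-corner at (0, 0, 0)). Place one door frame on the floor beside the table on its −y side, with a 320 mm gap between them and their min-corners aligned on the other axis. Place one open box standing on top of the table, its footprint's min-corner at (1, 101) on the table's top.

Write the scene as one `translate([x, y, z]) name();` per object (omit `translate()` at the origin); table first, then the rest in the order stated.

table();
translate([0, -429, 0]) door_frame();
translate([1, 101, 758]) open_box();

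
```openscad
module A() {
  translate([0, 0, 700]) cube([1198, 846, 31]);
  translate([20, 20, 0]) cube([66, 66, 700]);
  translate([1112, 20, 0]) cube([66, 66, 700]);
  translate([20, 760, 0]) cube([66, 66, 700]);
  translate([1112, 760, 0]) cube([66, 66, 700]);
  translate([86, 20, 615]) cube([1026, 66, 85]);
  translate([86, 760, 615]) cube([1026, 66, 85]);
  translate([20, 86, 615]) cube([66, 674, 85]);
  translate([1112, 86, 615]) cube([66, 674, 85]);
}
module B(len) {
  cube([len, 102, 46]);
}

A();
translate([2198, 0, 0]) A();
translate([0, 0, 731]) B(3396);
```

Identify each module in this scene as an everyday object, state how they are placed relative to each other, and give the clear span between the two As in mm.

A is a table. B is a beam. A beam spans the tops of two tables. The clear span between the two tables is 1000 mm.

Second table starts at x = 2198; first ends at x = 1198; clear span = 2198 − 1198 = 1000 mm.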